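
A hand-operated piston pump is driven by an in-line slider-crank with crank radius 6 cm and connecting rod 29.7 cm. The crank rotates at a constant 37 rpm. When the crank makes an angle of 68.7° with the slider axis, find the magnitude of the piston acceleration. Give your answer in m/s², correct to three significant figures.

0.192

ω = 2π·37/60 = 3.875 rad/s
x(θ) = r cosθ + √(L² − r² sin²θ); with ω constant, a = ω²·d²x/dθ².
d²x/dθ² = −r cosθ − r²(cos2θ)/√u − r⁴ sin²2θ/(4u^{3/2}),  u = L² − r² sin²θ = 0.085084 m².
Substituting r = 0.06 m, L = 0.297 m, θ = 68.7°: d²x/dθ² = -0.01277 m.
a = ω²·d²x/dθ² = (3.875)²·(-0.01277) = -0.19171 m/s²;  |a| = 0.19171 m/s².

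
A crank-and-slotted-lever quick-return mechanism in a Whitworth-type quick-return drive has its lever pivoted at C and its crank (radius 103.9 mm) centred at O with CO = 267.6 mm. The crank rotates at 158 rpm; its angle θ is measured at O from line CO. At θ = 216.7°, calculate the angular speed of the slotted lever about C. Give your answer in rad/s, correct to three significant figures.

5.03

ω = 16.55 rad/s (from 158 rpm).
Crank pin A relative to C: A = (d + r cosθ, r sinθ); lever angle φ = atan2(r sinθ, d + r cosθ).
Differentiating tanφ: φ̇ = rω(d cosθ + r)/(d² + r² + 2dr cosθ).
d² + r² + 2dr cosθ = |CA|² = 0.0378204 m²;  d cosθ + r = -0.11066 m.
|ω_lever| = |0.1039·16.55·-0.11066| / 0.0378204 = 5.0298 rad/s.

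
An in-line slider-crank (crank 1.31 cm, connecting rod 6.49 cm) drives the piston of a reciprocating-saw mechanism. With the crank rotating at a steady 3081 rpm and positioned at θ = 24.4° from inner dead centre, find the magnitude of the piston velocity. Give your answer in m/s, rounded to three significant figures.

ω = 2π·3081/60 = 322.6 rad/s
For an in-line slider-crank, x = r cosθ + √(L² − r² sin²θ), so v = −rω sinθ·[1 + r cosθ/√(L² − r² sin²θ)].
With r = 0.0131 m, L = 0.0649 m, θ = 24.4°: √(L² − r² sin²θ) = 0.064674 m.
v = −0.0131·322.6·0.41310·[1 + 0.0131·0.91068/0.064674] = -2.0681 m/s.
|v| = 2.0681 m/s.

2.07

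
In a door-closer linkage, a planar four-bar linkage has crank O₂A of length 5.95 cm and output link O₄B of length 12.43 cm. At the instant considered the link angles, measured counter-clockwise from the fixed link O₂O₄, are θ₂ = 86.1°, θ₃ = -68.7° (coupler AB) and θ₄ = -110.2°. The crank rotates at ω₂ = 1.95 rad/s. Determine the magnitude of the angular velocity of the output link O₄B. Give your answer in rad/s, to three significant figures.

0.600

ω₂ = 1.95 rad/s
Differentiating the loop-closure r₂e^{iθ₂}+r₃e^{iθ₃}=r₁+r₄e^{iθ₄} gives r₂ω₂e^{iθ₂}+r₃ω₃e^{iθ₃}=r₄ω₄e^{iθ₄}.
Eliminating the other unknown: ω₄ = r₂ω₂ sin(θ₂−θ₃) / [r₄ sin(θ₄−θ₃)].
Numerator sine = +0.42578; denominator sine = -0.66262.
Result = 0.0595·1.95·(+0.42578) / (0.1243·(-0.66262)) = -0.59979 rad/s; magnitude 0.59979 rad/s.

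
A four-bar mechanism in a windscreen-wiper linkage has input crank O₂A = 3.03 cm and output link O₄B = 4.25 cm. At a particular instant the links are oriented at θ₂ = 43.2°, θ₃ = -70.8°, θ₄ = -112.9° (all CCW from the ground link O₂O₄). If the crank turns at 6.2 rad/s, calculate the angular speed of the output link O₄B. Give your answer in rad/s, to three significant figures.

ω₂ = 6.2 rad/s
Differentiating the loop-closure r₂e^{iθ₂}+r₃e^{iθ₃}=r₁+r₄e^{iθ₄} gives r₂ω₂e^{iθ₂}+r₃ω₃e^{iθ₃}=r₄ω₄e^{iθ₄}.
Eliminating the other unknown: ω₄ = r₂ω₂ sin(θ₂−θ₃) / [r₄ sin(θ₄−θ₃)].
Numerator sine = +0.91355; denominator sine = -0.67043.
Result = 0.0303·6.2·(+0.91355) / (0.0425·(-0.67043)) = -6.0232 rad/s; magnitude 6.0232 rad/s.

6.02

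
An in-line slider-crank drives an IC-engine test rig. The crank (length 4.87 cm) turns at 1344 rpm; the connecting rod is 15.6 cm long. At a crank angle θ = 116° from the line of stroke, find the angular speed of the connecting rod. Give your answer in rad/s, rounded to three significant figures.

20.1

ω = 140.7 rad/s (converted from 1344 rpm).
The rod makes angle φ with the slider axis where L sinφ = r sinθ; differentiating, L cosφ·φ̇ = r ω cosθ.
L cosφ = √(L² − r² sin²θ) = 0.14973 m.
|ω_rod| = r ω |cosθ| / √(L² − r² sin²θ) = 0.0487·140.7·0.43837/0.14973 = 20.067 rad/s.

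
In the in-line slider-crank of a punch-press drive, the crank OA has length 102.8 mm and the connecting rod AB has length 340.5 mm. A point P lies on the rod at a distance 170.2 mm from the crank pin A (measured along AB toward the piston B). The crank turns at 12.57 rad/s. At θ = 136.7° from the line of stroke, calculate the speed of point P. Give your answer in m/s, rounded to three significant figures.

ω = 12.57 rad/s.  Crank-pin speed |V_A| = rω = 1.2922 m/s, perpendicular to OA.
Rod angle: sinφ = −(r/L) sinθ ⇒ φ = -11.950°; ω_rod = −rω cosθ/√(L²−r²sin²θ) = +2.8231 rad/s.
V_P = V_A + ω_rod × AP, with AP = 0.1702 m along the rod.
Components: V_Px = −rω sinθ − a·ω_rod·sinφ = -0.78672 m/s;  V_Py = rω cosθ + a·ω_rod·cosφ = -0.47035 m/s.
|V_P| = √(V_Px² + V_Py²) = 0.91661 m/s.

0.917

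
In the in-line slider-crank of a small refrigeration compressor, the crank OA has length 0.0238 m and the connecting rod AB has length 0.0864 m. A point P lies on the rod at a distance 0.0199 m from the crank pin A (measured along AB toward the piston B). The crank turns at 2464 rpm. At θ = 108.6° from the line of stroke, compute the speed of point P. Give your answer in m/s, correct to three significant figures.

5.89

ω = 258 rad/s.  Crank-pin speed |V_A| = rω = 6.1411 m/s, perpendicular to OA.
Rod angle: sinφ = −(r/L) sinθ ⇒ φ = -15.134°; ω_rod = −rω cosθ/√(L²−r²sin²θ) = +23.485 rad/s.
V_P = V_A + ω_rod × AP, with AP = 0.0199 m along the rod.
Components: V_Px = −rω sinθ − a·ω_rod·sinφ = -5.6983 m/s;  V_Py = rω cosθ + a·ω_rod·cosφ = -1.5076 m/s.
|V_P| = √(V_Px² + V_Py²) = 5.8944 m/s.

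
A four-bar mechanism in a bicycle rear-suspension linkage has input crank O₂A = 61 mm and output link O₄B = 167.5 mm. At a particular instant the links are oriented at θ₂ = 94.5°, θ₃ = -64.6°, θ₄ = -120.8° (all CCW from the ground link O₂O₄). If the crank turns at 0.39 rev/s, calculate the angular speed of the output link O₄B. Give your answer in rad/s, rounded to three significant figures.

0.383

ω₂ = 2.45 rad/s (from 0.39 rev/s).
Differentiating the loop-closure r₂e^{iθ₂}+r₃e^{iθ₃}=r₁+r₄e^{iθ₄} gives r₂ω₂e^{iθ₂}+r₃ω₃e^{iθ₃}=r₄ω₄e^{iθ₄}.
Eliminating the other unknown: ω₄ = r₂ω₂ sin(θ₂−θ₃) / [r₄ sin(θ₄−θ₃)].
Numerator sine = +0.35674; denominator sine = -0.83098.
Result = 0.061·2.45·(+0.35674) / (0.1675·(-0.83098)) = -0.3831 rad/s; magnitude 0.3831 rad/s.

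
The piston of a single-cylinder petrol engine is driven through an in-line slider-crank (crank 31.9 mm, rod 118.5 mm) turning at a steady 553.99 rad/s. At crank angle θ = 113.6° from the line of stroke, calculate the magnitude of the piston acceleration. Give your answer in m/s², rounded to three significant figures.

ω = 554 rad/s
x(θ) = r cosθ + √(L² − r² sin²θ); with ω constant, a = ω²·d²x/dθ².
d²x/dθ² = −r cosθ − r²(cos2θ)/√u − r⁴ sin²2θ/(4u^{3/2}),  u = L² − r² sin²θ = 0.0131877 m².
Substituting r = 0.0319 m, L = 0.1185 m, θ = 113.6°: d²x/dθ² = +0.0187 m.
a = ω²·d²x/dθ² = (554)²·(+0.0187) = +5739.1 m/s²;  |a| = 5739.1 m/s².

5740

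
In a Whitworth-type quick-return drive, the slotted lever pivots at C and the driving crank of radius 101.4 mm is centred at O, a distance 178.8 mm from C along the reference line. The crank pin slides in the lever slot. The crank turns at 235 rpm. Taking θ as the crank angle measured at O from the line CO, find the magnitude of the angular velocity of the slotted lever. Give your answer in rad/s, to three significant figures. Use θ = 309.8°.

ω = 24.61 rad/s (from 235 rpm).
Crank pin A relative to C: A = (d + r cosθ, r sinθ); lever angle φ = atan2(r sinθ, d + r cosθ).
Differentiating tanφ: φ̇ = rω(d cosθ + r)/(d² + r² + 2dr cosθ).
d² + r² + 2dr cosθ = |CA|² = 0.0654622 m²;  d cosθ + r = +0.21585 m.
|ω_lever| = |0.1014·24.61·+0.21585| / 0.0654622 = 8.2281 rad/s.

8.23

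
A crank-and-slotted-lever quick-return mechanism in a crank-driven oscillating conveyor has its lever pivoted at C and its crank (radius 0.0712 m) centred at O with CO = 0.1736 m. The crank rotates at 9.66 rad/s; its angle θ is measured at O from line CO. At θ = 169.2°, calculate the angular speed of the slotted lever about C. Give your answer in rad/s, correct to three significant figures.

6.25

ω = 9.66 rad/s
Crank pin A relative to C: A = (d + r cosθ, r sinθ); lever angle φ = atan2(r sinθ, d + r cosθ).
Differentiating tanφ: φ̇ = rω(d cosθ + r)/(d² + r² + 2dr cosθ).
d² + r² + 2dr cosθ = |CA|² = 0.0109236 m²;  d cosθ + r = -0.099325 m.
|ω_lever| = |0.0712·9.66·-0.099325| / 0.0109236 = 6.2539 rad/s.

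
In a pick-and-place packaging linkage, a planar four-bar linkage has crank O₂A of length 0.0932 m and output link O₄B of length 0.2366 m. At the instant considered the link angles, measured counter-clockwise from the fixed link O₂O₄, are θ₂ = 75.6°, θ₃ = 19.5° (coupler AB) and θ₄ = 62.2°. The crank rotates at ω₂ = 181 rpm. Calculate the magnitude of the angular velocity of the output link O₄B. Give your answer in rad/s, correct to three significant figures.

9.14

ω₂ = 18.95 rad/s (from 181 rpm).
Differentiating the loop-closure r₂e^{iθ₂}+r₃e^{iθ₃}=r₁+r₄e^{iθ₄} gives r₂ω₂e^{iθ₂}+r₃ω₃e^{iθ₃}=r₄ω₄e^{iθ₄}.
Eliminating the other unknown: ω₄ = r₂ω₂ sin(θ₂−θ₃) / [r₄ sin(θ₄−θ₃)].
Numerator sine = +0.83001; denominator sine = +0.67816.
Result = 0.0932·18.95·(+0.83001) / (0.2366·(+0.67816)) = +9.1382 rad/s; magnitude 9.1382 rad/s.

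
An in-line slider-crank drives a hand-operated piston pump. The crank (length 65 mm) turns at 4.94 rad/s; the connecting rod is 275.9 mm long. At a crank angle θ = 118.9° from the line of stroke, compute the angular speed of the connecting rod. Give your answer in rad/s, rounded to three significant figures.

0.575

ω = 4.94 rad/s
The rod makes angle φ with the slider axis where L sinφ = r sinθ; differentiating, L cosφ·φ̇ = r ω cosθ.
L cosφ = √(L² − r² sin²θ) = 0.26997 m.
|ω_rod| = r ω |cosθ| / √(L² − r² sin²θ) = 0.065·4.94·0.48328/0.26997 = 0.57482 rad/s.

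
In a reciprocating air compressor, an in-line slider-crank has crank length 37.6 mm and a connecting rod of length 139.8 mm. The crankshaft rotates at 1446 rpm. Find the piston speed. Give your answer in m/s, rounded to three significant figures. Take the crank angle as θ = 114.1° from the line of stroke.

4.61

ω = 2π·1446/60 = 151.4 rad/s
For an in-line slider-crank, x = r cosθ + √(L² − r² sin²θ), so v = −rω sinθ·[1 + r cosθ/√(L² − r² sin²θ)].
With r = 0.0376 m, L = 0.1398 m, θ = 114.1°: √(L² − r² sin²θ) = 0.13552 m.
v = −0.0376·151.4·0.91283·[1 + 0.0376·-0.40833/0.13552] = -4.6085 m/s.
|v| = 4.6085 m/s.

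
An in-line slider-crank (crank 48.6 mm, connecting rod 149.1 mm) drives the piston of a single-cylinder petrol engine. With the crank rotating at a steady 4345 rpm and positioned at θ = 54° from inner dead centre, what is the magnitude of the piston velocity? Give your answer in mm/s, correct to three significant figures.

21400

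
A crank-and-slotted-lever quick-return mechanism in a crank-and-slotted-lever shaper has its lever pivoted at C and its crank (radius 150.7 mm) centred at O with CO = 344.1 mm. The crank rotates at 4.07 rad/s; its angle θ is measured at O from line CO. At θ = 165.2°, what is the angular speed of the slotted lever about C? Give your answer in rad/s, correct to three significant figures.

ω = 4.07 rad/s
Crank pin A relative to C: A = (d + r cosθ, r sinθ); lever angle φ = atan2(r sinθ, d + r cosθ).
Differentiating tanφ: φ̇ = rω(d cosθ + r)/(d² + r² + 2dr cosθ).
d² + r² + 2dr cosθ = |CA|² = 0.0408444 m²;  d cosθ + r = -0.18198 m.
|ω_lever| = |0.1507·4.07·-0.18198| / 0.0408444 = 2.7328 rad/s.

2.73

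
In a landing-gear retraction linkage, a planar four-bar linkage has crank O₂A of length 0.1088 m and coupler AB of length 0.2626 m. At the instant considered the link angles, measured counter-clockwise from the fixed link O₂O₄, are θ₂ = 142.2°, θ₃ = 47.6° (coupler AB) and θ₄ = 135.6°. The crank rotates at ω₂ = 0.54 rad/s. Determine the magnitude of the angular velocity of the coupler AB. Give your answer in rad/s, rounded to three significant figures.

ω₂ = 0.54 rad/s
Differentiating the loop-closure r₂e^{iθ₂}+r₃e^{iθ₃}=r₁+r₄e^{iθ₄} gives r₂ω₂e^{iθ₂}+r₃ω₃e^{iθ₃}=r₄ω₄e^{iθ₄}.
Eliminating the other unknown: ω₃ = r₂ω₂ sin(θ₄−θ₂) / [r₃ sin(θ₃−θ₄)].
Numerator sine = -0.11494; denominator sine = -0.99939.
Result = 0.1088·0.54·(-0.11494) / (0.2626·(-0.99939)) = +0.025731 rad/s; magnitude 0.025731 rad/s.

0.0257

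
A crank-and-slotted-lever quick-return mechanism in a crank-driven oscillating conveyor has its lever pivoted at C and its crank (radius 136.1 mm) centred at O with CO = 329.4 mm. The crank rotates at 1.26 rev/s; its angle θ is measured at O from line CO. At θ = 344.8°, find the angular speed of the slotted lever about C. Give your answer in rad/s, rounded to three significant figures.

ω = 7.917 rad/s (from 1.26 rev/s).
Crank pin A relative to C: A = (d + r cosθ, r sinθ); lever angle φ = atan2(r sinθ, d + r cosθ).
Differentiating tanφ: φ̇ = rω(d cosθ + r)/(d² + r² + 2dr cosθ).
d² + r² + 2dr cosθ = |CA|² = 0.213554 m²;  d cosθ + r = +0.45398 m.
|ω_lever| = |0.1361·7.917·+0.45398| / 0.213554 = 2.2905 rad/s.

2.29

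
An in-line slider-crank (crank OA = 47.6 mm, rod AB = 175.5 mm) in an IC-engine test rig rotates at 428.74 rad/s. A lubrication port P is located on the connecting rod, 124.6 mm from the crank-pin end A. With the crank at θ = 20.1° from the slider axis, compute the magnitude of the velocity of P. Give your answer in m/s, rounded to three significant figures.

ω = 428.7 rad/s.  Crank-pin speed |V_A| = rω = 20.408 m/s, perpendicular to OA.
Rod angle: sinφ = −(r/L) sinθ ⇒ φ = -5.348°; ω_rod = −rω cosθ/√(L²−r²sin²θ) = -109.68 rad/s.
V_P = V_A + ω_rod × AP, with AP = 0.1246 m along the rod.
Components: V_Px = −rω sinθ − a·ω_rod·sinφ = -8.2872 m/s;  V_Py = rω cosθ + a·ω_rod·cosφ = +5.5584 m/s.
|V_P| = √(V_Px² + V_Py²) = 9.9787 m/s.

9.98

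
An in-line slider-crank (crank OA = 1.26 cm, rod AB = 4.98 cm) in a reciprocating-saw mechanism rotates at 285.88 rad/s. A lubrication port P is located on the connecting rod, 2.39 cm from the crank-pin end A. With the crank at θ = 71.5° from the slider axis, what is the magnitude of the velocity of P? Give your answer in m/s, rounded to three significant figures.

ω = 285.9 rad/s.  Crank-pin speed |V_A| = rω = 3.6021 m/s, perpendicular to OA.
Rod angle: sinφ = −(r/L) sinθ ⇒ φ = -13.883°; ω_rod = −rω cosθ/√(L²−r²sin²θ) = -23.642 rad/s.
V_P = V_A + ω_rod × AP, with AP = 0.0239 m along the rod.
Components: V_Px = −rω sinθ − a·ω_rod·sinφ = -3.5515 m/s;  V_Py = rω cosθ + a·ω_rod·cosφ = +0.59443 m/s.
|V_P| = √(V_Px² + V_Py²) = 3.6009 m/s.

3.60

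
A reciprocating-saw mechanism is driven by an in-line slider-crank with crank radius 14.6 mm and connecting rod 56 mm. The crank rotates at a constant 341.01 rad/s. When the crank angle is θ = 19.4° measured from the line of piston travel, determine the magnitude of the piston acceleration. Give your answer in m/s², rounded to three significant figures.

ω = 341 rad/s
x(θ) = r cosθ + √(L² − r² sin²θ); with ω constant, a = ω²·d²x/dθ².
d²x/dθ² = −r cosθ − r²(cos2θ)/√u − r⁴ sin²2θ/(4u^{3/2}),  u = L² − r² sin²θ = 0.00311248 m².
Substituting r = 0.0146 m, L = 0.056 m, θ = 19.4°: d²x/dθ² = -0.016774 m.
a = ω²·d²x/dθ² = (341)²·(-0.016774) = -1950.7 m/s²;  |a| = 1950.7 m/s².

1950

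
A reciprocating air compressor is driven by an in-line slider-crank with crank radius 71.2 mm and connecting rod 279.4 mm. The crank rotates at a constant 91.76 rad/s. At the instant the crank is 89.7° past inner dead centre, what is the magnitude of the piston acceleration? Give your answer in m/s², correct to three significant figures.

155

ω = 91.76 rad/s
x(θ) = r cosθ + √(L² − r² sin²θ); with ω constant, a = ω²·d²x/dθ².
d²x/dθ² = −r cosθ − r²(cos2θ)/√u − r⁴ sin²2θ/(4u^{3/2}),  u = L² − r² sin²θ = 0.0729951 m².
Substituting r = 0.0712 m, L = 0.2794 m, θ = 89.7°: d²x/dθ² = +0.01839 m.
a = ω²·d²x/dθ² = (91.76)²·(+0.01839) = +154.84 m/s²;  |a| = 154.84 m/s².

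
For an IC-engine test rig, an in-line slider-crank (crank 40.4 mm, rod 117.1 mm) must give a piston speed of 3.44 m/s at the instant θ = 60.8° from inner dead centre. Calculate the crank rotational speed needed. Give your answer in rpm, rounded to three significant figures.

For an in-line slider-crank, |v_piston| = rω|sinθ|·[1 + r cosθ/√(L² − r² sin²θ)].
With r = 0.0404 m, L = 0.1171 m, θ = 60.8°: the bracketed kinematic factor |dx/dθ| = 0.041491 m.
ω = v/|dx/dθ| = 3.44/0.041491 = 82.91 rad/s.
N = 60ω/(2π) = 791.73 rpm.

792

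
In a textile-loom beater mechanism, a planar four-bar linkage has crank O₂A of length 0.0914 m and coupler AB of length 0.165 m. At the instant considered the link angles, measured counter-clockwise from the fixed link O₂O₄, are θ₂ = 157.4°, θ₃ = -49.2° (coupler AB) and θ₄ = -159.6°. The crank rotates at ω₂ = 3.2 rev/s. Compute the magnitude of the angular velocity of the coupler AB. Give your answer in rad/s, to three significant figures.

8.10

ω₂ = 20.11 rad/s (from 3.2 rev/s).
Differentiating the loop-closure r₂e^{iθ₂}+r₃e^{iθ₃}=r₁+r₄e^{iθ₄} gives r₂ω₂e^{iθ₂}+r₃ω₃e^{iθ₃}=r₄ω₄e^{iθ₄}.
Eliminating the other unknown: ω₃ = r₂ω₂ sin(θ₄−θ₂) / [r₃ sin(θ₃−θ₄)].
Numerator sine = +0.68200; denominator sine = +0.93728.
Result = 0.0914·20.11·(+0.68200) / (0.165·(+0.93728)) = +8.1041 rad/s; magnitude 8.1041 rad/s.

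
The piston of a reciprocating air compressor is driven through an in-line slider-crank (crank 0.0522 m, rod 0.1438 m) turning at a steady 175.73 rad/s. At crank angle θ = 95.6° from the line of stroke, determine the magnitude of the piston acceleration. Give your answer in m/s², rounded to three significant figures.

772

ω = 175.7 rad/s
x(θ) = r cosθ + √(L² − r² sin²θ); with ω constant, a = ω²·d²x/dθ².
d²x/dθ² = −r cosθ − r²(cos2θ)/√u − r⁴ sin²2θ/(4u^{3/2}),  u = L² − r² sin²θ = 0.0179795 m².
Substituting r = 0.0522 m, L = 0.1438 m, θ = 95.6°: d²x/dθ² = +0.024999 m.
a = ω²·d²x/dθ² = (175.7)²·(+0.024999) = +772 m/s²;  |a| = 772 m/s².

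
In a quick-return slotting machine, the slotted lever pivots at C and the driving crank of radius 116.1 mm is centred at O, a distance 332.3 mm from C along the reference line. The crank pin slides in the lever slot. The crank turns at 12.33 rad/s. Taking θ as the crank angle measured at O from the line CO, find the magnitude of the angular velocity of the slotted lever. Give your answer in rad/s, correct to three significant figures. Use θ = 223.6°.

2.62

ω = 12.33 rad/s
Crank pin A relative to C: A = (d + r cosθ, r sinθ); lever angle φ = atan2(r sinθ, d + r cosθ).
Differentiating tanφ: φ̇ = rω(d cosθ + r)/(d² + r² + 2dr cosθ).
d² + r² + 2dr cosθ = |CA|² = 0.0680254 m²;  d cosθ + r = -0.12454 m.
|ω_lever| = |0.1161·12.33·-0.12454| / 0.0680254 = 2.6208 rad/s.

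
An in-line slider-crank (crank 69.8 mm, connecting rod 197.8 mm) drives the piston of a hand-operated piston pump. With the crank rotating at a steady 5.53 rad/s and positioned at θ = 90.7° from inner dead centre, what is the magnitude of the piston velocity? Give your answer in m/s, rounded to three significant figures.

0.384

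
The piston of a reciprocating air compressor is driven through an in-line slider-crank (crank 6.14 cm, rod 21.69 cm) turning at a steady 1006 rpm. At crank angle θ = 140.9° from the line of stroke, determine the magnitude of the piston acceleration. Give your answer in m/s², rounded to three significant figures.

ω = 2π·1006/60 = 105.3 rad/s
x(θ) = r cosθ + √(L² − r² sin²θ); with ω constant, a = ω²·d²x/dθ².
d²x/dθ² = −r cosθ − r²(cos2θ)/√u − r⁴ sin²2θ/(4u^{3/2}),  u = L² − r² sin²θ = 0.0455461 m².
Substituting r = 0.0614 m, L = 0.2169 m, θ = 140.9°: d²x/dθ² = +0.043687 m.
a = ω²·d²x/dθ² = (105.3)²·(+0.043687) = +484.84 m/s²;  |a| = 484.84 m/s².

485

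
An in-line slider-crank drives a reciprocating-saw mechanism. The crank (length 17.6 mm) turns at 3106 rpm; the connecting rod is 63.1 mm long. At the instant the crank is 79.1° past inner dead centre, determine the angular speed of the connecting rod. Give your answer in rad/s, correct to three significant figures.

ω = 325.3 rad/s (converted from 3106 rpm).
The rod makes angle φ with the slider axis where L sinφ = r sinθ; differentiating, L cosφ·φ̇ = r ω cosθ.
L cosφ = √(L² − r² sin²θ) = 0.060687 m.
|ω_rod| = r ω |cosθ| / √(L² − r² sin²θ) = 0.0176·325.3·0.18910/0.060687 = 17.837 rad/s.

17.8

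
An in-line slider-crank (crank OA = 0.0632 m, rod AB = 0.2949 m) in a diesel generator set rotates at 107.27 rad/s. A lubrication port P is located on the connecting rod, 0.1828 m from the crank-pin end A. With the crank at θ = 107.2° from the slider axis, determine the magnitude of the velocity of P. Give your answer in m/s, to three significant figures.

6.26

ω = 107.3 rad/s.  Crank-pin speed |V_A| = rω = 6.7795 m/s, perpendicular to OA.
Rod angle: sinφ = −(r/L) sinθ ⇒ φ = -11.813°; ω_rod = −rω cosθ/√(L²−r²sin²θ) = +6.9451 rad/s.
V_P = V_A + ω_rod × AP, with AP = 0.1828 m along the rod.
Components: V_Px = −rω sinθ − a·ω_rod·sinφ = -6.2164 m/s;  V_Py = rω cosθ + a·ω_rod·cosφ = -0.76206 m/s.
|V_P| = √(V_Px² + V_Py²) = 6.2629 m/s.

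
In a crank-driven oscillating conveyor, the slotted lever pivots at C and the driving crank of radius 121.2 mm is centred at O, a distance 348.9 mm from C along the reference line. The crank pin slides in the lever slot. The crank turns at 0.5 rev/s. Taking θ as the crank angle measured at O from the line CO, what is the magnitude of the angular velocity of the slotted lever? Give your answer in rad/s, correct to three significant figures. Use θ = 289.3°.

0.548

ω = 3.142 rad/s (from 0.5 rev/s).
Crank pin A relative to C: A = (d + r cosθ, r sinθ); lever angle φ = atan2(r sinθ, d + r cosθ).
Differentiating tanφ: φ̇ = rω(d cosθ + r)/(d² + r² + 2dr cosθ).
d² + r² + 2dr cosθ = |CA|² = 0.164373 m²;  d cosθ + r = +0.23652 m.
|ω_lever| = |0.1212·3.142·+0.23652| / 0.164373 = 0.54788 rad/s.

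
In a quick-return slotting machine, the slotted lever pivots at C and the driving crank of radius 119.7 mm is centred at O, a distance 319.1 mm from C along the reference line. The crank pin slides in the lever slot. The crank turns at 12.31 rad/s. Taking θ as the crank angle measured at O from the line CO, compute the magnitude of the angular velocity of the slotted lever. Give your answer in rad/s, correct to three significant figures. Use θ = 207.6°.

4.96

ω = 12.31 rad/s
Crank pin A relative to C: A = (d + r cosθ, r sinθ); lever angle φ = atan2(r sinθ, d + r cosθ).
Differentiating tanφ: φ̇ = rω(d cosθ + r)/(d² + r² + 2dr cosθ).
d² + r² + 2dr cosθ = |CA|² = 0.0484536 m²;  d cosθ + r = -0.16309 m.
|ω_lever| = |0.1197·12.31·-0.16309| / 0.0484536 = 4.9596 rad/s.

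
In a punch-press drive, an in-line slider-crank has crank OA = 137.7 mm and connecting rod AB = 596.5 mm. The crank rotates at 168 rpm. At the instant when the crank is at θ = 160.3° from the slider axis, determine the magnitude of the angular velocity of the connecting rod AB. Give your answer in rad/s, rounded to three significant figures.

ω = 17.59 rad/s (converted from 168 rpm).
The rod makes angle φ with the slider axis where L sinφ = r sinθ; differentiating, L cosφ·φ̇ = r ω cosθ.
L cosφ = √(L² − r² sin²θ) = 0.59469 m.
|ω_rod| = r ω |cosθ| / √(L² − r² sin²θ) = 0.1377·17.59·0.94147/0.59469 = 3.8352 rad/s.

3.84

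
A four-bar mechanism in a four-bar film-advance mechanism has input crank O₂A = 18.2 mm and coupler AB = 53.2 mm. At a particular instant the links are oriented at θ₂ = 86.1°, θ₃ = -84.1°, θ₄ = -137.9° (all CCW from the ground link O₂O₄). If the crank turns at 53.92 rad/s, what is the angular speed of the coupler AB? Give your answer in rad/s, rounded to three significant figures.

ω₂ = 53.92 rad/s
Differentiating the loop-closure r₂e^{iθ₂}+r₃e^{iθ₃}=r₁+r₄e^{iθ₄} gives r₂ω₂e^{iθ₂}+r₃ω₃e^{iθ₃}=r₄ω₄e^{iθ₄}.
Eliminating the other unknown: ω₃ = r₂ω₂ sin(θ₄−θ₂) / [r₃ sin(θ₃−θ₄)].
Numerator sine = +0.69466; denominator sine = +0.80696.
Result = 0.0182·53.92·(+0.69466) / (0.0532·(+0.80696)) = +15.879 rad/s; magnitude 15.879 rad/s.

15.9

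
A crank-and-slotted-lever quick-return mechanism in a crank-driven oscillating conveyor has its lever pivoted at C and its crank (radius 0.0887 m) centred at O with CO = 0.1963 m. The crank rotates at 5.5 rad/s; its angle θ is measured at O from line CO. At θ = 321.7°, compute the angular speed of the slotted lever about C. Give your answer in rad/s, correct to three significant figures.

1.61

ω = 5.5 rad/s
Crank pin A relative to C: A = (d + r cosθ, r sinθ); lever angle φ = atan2(r sinθ, d + r cosθ).
Differentiating tanφ: φ̇ = rω(d cosθ + r)/(d² + r² + 2dr cosθ).
d² + r² + 2dr cosθ = |CA|² = 0.0737301 m²;  d cosθ + r = +0.24275 m.
|ω_lever| = |0.0887·5.5·+0.24275| / 0.0737301 = 1.6062 rad/s.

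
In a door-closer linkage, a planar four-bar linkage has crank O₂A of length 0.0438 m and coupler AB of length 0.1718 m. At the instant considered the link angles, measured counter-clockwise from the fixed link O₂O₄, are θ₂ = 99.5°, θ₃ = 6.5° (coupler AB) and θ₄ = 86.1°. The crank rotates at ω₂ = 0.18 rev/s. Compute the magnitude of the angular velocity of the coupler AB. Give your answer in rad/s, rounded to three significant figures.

0.0679

ω₂ = 1.131 rad/s (from 0.18 rev/s).
Differentiating the loop-closure r₂e^{iθ₂}+r₃e^{iθ₃}=r₁+r₄e^{iθ₄} gives r₂ω₂e^{iθ₂}+r₃ω₃e^{iθ₃}=r₄ω₄e^{iθ₄}.
Eliminating the other unknown: ω₃ = r₂ω₂ sin(θ₄−θ₂) / [r₃ sin(θ₃−θ₄)].
Numerator sine = -0.23175; denominator sine = -0.98357.
Result = 0.0438·1.131·(-0.23175) / (0.1718·(-0.98357)) = +0.067938 rad/s; magnitude 0.067938 rad/s.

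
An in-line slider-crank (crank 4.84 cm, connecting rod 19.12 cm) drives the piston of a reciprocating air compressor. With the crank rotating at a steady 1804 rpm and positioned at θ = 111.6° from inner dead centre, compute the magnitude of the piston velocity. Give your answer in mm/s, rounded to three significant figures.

ω = 2π·1804/60 = 188.9 rad/s
For an in-line slider-crank, x = r cosθ + √(L² − r² sin²θ), so v = −rω sinθ·[1 + r cosθ/√(L² − r² sin²θ)].
With r = 0.0484 m, L = 0.1912 m, θ = 111.6°: √(L² − r² sin²θ) = 0.18583 m.
v = −0.0484·188.9·0.92978·[1 + 0.0484·-0.36812/0.18583] = -7.6863 m/s.
|v| = 7.6863 m/s = 7686.3 mm/s.

7690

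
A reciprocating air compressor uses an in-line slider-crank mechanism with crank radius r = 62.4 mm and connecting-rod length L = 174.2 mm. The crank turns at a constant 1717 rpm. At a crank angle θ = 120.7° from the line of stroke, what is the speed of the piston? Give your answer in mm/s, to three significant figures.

7790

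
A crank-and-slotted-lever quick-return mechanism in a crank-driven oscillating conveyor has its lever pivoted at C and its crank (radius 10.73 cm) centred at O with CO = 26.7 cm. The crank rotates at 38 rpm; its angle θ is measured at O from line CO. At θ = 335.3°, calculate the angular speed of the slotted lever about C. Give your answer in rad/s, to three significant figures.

ω = 3.979 rad/s (from 38 rpm).
Crank pin A relative to C: A = (d + r cosθ, r sinθ); lever angle φ = atan2(r sinθ, d + r cosθ).
Differentiating tanφ: φ̇ = rω(d cosθ + r)/(d² + r² + 2dr cosθ).
d² + r² + 2dr cosθ = |CA|² = 0.134858 m²;  d cosθ + r = +0.34987 m.
|ω_lever| = |0.1073·3.979·+0.34987| / 0.134858 = 1.1078 rad/s.

1.11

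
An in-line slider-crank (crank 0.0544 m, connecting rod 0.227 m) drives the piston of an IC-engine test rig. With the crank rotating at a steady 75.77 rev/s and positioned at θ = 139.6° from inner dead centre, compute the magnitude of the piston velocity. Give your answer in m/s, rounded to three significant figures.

13.7

ω = 2π·75.8 = 476.1 rad/s
For an in-line slider-crank, x = r cosθ + √(L² − r² sin²θ), so v = −rω sinθ·[1 + r cosθ/√(L² − r² sin²θ)].
With r = 0.0544 m, L = 0.227 m, θ = 139.6°: √(L² − r² sin²θ) = 0.22425 m.
v = −0.0544·476.1·0.64812·[1 + 0.0544·-0.76154/0.22425] = -13.684 m/s.
|v| = 13.684 m/s.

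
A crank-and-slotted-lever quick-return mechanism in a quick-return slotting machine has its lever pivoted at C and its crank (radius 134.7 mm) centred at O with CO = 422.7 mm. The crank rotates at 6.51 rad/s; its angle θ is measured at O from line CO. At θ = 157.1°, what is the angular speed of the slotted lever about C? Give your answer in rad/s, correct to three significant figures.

ω = 6.51 rad/s
Crank pin A relative to C: A = (d + r cosθ, r sinθ); lever angle φ = atan2(r sinθ, d + r cosθ).
Differentiating tanφ: φ̇ = rω(d cosθ + r)/(d² + r² + 2dr cosθ).
d² + r² + 2dr cosθ = |CA|² = 0.091919 m²;  d cosθ + r = -0.25469 m.
|ω_lever| = |0.1347·6.51·-0.25469| / 0.091919 = 2.4297 rad/s.

2.43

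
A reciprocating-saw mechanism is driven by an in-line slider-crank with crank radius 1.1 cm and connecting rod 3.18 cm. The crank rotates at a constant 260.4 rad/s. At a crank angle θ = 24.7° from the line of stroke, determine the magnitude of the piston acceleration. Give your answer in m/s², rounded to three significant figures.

852

ω = 260.4 rad/s
x(θ) = r cosθ + √(L² − r² sin²θ); with ω constant, a = ω²·d²x/dθ².
d²x/dθ² = −r cosθ − r²(cos2θ)/√u − r⁴ sin²2θ/(4u^{3/2}),  u = L² − r² sin²θ = 0.000990112 m².
Substituting r = 0.011 m, L = 0.0318 m, θ = 24.7°: d²x/dθ² = -0.012564 m.
a = ω²·d²x/dθ² = (260.4)²·(-0.012564) = -851.93 m/s²;  |a| = 851.93 m/s².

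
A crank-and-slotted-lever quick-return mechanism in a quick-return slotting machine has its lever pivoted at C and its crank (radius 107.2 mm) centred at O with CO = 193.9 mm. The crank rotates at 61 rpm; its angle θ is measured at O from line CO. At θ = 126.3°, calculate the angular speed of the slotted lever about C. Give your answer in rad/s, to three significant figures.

ω = 6.388 rad/s (from 61 rpm).
Crank pin A relative to C: A = (d + r cosθ, r sinθ); lever angle φ = atan2(r sinθ, d + r cosθ).
Differentiating tanφ: φ̇ = rω(d cosθ + r)/(d² + r² + 2dr cosθ).
d² + r² + 2dr cosθ = |CA|² = 0.0244778 m²;  d cosθ + r = -0.0075914 m.
|ω_lever| = |0.1072·6.388·-0.0075914| / 0.0244778 = 0.21237 rad/s.

0.212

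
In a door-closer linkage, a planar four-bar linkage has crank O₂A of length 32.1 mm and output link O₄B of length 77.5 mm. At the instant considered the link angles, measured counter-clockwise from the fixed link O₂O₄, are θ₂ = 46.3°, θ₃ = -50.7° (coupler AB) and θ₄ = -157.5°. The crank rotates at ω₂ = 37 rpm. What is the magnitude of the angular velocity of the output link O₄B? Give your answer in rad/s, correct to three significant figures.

1.66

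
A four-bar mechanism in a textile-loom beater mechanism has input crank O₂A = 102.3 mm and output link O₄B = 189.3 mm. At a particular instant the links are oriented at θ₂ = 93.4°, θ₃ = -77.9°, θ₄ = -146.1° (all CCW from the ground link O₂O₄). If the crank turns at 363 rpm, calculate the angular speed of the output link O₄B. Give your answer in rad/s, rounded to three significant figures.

3.35

ω₂ = 38.01 rad/s (from 363 rpm).
Differentiating the loop-closure r₂e^{iθ₂}+r₃e^{iθ₃}=r₁+r₄e^{iθ₄} gives r₂ω₂e^{iθ₂}+r₃ω₃e^{iθ₃}=r₄ω₄e^{iθ₄}.
Eliminating the other unknown: ω₄ = r₂ω₂ sin(θ₂−θ₃) / [r₄ sin(θ₄−θ₃)].
Numerator sine = +0.15126; denominator sine = -0.92849.
Result = 0.1023·38.01·(+0.15126) / (0.1893·(-0.92849)) = -3.3467 rad/s; magnitude 3.3467 rad/s.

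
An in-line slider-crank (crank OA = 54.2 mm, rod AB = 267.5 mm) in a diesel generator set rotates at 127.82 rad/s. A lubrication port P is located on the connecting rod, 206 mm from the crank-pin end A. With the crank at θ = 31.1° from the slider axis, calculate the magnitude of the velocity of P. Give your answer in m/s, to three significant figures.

4.28

ω = 127.8 rad/s.  Crank-pin speed |V_A| = rω = 6.9278 m/s, perpendicular to OA.
Rod angle: sinφ = −(r/L) sinθ ⇒ φ = -6.007°; ω_rod = −rω cosθ/√(L²−r²sin²θ) = -22.298 rad/s.
V_P = V_A + ω_rod × AP, with AP = 0.206 m along the rod.
Components: V_Px = −rω sinθ − a·ω_rod·sinφ = -4.0592 m/s;  V_Py = rω cosθ + a·ω_rod·cosφ = +1.3638 m/s.
|V_P| = √(V_Px² + V_Py²) = 4.2822 m/s.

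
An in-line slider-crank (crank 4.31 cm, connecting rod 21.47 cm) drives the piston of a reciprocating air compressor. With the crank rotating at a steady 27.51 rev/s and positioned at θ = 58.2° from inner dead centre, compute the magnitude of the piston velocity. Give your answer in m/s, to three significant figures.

7.01

ω = 2π·27.5 = 172.9 rad/s
For an in-line slider-crank, x = r cosθ + √(L² − r² sin²θ), so v = −rω sinθ·[1 + r cosθ/√(L² − r² sin²θ)].
With r = 0.0431 m, L = 0.2147 m, θ = 58.2°: √(L² − r² sin²θ) = 0.21155 m.
v = −0.0431·172.9·0.84989·[1 + 0.0431·0.52696/0.21155] = -7.0113 m/s.
|v| = 7.0113 m/s.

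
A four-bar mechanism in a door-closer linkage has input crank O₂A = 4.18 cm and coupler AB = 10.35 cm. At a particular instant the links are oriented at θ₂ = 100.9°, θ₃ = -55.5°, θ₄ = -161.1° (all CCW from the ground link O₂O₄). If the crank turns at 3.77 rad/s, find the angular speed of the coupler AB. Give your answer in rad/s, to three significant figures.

1.57

ω₂ = 3.77 rad/s
Differentiating the loop-closure r₂e^{iθ₂}+r₃e^{iθ₃}=r₁+r₄e^{iθ₄} gives r₂ω₂e^{iθ₂}+r₃ω₃e^{iθ₃}=r₄ω₄e^{iθ₄}.
Eliminating the other unknown: ω₃ = r₂ω₂ sin(θ₄−θ₂) / [r₃ sin(θ₃−θ₄)].
Numerator sine = +0.99027; denominator sine = +0.96316.
Result = 0.0418·3.77·(+0.99027) / (0.1035·(+0.96316)) = +1.5654 rad/s; magnitude 1.5654 rad/s.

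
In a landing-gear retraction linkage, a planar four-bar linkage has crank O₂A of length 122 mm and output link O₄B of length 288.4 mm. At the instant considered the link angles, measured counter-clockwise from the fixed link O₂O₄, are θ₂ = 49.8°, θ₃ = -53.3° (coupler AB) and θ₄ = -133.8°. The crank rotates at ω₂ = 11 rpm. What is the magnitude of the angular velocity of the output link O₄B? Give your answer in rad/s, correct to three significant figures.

ω₂ = 1.152 rad/s (from 11 rpm).
Differentiating the loop-closure r₂e^{iθ₂}+r₃e^{iθ₃}=r₁+r₄e^{iθ₄} gives r₂ω₂e^{iθ₂}+r₃ω₃e^{iθ₃}=r₄ω₄e^{iθ₄}.
Eliminating the other unknown: ω₄ = r₂ω₂ sin(θ₂−θ₃) / [r₄ sin(θ₄−θ₃)].
Numerator sine = +0.97398; denominator sine = -0.98629.
Result = 0.122·1.152·(+0.97398) / (0.2884·(-0.98629)) = -0.48121 rad/s; magnitude 0.48121 rad/s.

0.481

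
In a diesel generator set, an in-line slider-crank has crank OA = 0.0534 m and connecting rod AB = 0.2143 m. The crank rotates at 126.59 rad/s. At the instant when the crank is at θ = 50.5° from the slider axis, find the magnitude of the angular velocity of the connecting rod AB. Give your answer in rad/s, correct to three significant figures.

ω = 126.6 rad/s
The rod makes angle φ with the slider axis where L sinφ = r sinθ; differentiating, L cosφ·φ̇ = r ω cosθ.
L cosφ = √(L² − r² sin²θ) = 0.2103 m.
|ω_rod| = r ω |cosθ| / √(L² − r² sin²θ) = 0.0534·126.6·0.63608/0.2103 = 20.446 rad/s.

20.4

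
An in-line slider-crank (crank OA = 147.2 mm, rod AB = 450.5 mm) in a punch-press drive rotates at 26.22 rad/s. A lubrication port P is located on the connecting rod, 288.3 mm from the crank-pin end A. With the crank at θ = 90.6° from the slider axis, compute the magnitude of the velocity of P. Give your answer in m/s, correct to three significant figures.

3.85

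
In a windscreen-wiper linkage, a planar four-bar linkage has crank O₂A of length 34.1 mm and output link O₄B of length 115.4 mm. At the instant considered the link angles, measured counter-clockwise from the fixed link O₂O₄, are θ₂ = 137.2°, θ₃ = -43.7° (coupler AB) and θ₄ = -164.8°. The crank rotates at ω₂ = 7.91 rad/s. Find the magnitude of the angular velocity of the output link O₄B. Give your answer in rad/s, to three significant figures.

ω₂ = 7.91 rad/s
Differentiating the loop-closure r₂e^{iθ₂}+r₃e^{iθ₃}=r₁+r₄e^{iθ₄} gives r₂ω₂e^{iθ₂}+r₃ω₃e^{iθ₃}=r₄ω₄e^{iθ₄}.
Eliminating the other unknown: ω₄ = r₂ω₂ sin(θ₂−θ₃) / [r₄ sin(θ₄−θ₃)].
Numerator sine = -0.01571; denominator sine = -0.85627.
Result = 0.0341·7.91·(-0.01571) / (0.1154·(-0.85627)) = +0.042876 rad/s; magnitude 0.042876 rad/s.

0.0429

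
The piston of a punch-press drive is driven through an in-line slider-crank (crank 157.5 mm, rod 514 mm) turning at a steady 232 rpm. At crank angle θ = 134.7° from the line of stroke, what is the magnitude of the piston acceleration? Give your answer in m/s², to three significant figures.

65.0

ω = 2π·232/60 = 24.29 rad/s
x(θ) = r cosθ + √(L² − r² sin²θ); with ω constant, a = ω²·d²x/dθ².
d²x/dθ² = −r cosθ − r²(cos2θ)/√u − r⁴ sin²2θ/(4u^{3/2}),  u = L² − r² sin²θ = 0.251663 m².
Substituting r = 0.1575 m, L = 0.514 m, θ = 134.7°: d²x/dθ² = +0.11008 m.
a = ω²·d²x/dθ² = (24.29)²·(+0.11008) = +64.977 m/s²;  |a| = 64.977 m/s².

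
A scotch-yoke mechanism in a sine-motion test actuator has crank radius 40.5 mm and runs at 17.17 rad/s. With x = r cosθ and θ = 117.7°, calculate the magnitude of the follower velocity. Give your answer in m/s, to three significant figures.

0.616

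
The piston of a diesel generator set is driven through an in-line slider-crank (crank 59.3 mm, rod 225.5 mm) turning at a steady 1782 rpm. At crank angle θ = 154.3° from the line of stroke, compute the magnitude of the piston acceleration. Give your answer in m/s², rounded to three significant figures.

ω = 2π·1782/60 = 186.6 rad/s
x(θ) = r cosθ + √(L² − r² sin²θ); with ω constant, a = ω²·d²x/dθ².
d²x/dθ² = −r cosθ − r²(cos2θ)/√u − r⁴ sin²2θ/(4u^{3/2}),  u = L² − r² sin²θ = 0.0501889 m².
Substituting r = 0.0593 m, L = 0.2255 m, θ = 154.3°: d²x/dθ² = +0.043473 m.
a = ω²·d²x/dθ² = (186.6)²·(+0.043473) = +1513.9 m/s²;  |a| = 1513.9 m/s².

1510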